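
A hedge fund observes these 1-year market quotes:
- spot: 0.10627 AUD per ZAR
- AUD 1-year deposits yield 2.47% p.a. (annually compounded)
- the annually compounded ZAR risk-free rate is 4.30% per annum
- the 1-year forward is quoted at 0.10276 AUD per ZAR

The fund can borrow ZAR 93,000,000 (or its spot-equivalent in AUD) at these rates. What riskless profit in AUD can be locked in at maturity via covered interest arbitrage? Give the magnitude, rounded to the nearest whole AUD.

T = 1 year.
Route A — deposit ZAR, sell forward: 93,000,000 × 1.043000 × 0.10276 = AUD 9,967,617.24.
Route B — convert at spot, deposit AUD: 93,000,000 × 0.10627 × 1.024700 = AUD 10,127,222.82.
The quoted forward undervalues ZAR, so borrow ZAR, convert to AUD at spot, deposit the AUD at 2.47%, and buy ZAR forward at 0.10276 to cover the loan.
The gap between the two covered legs is AUD 159,606.

AUD 159,606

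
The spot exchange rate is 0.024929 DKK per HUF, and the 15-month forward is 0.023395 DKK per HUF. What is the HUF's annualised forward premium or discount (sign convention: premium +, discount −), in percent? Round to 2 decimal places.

-4.92%

T = 15/12 years.
Period premium: (0.023395 − 0.024929)/0.024929 = -0.0615348.
Per annum: -0.0615348 / (15/12) = -0.049228 = -4.92%.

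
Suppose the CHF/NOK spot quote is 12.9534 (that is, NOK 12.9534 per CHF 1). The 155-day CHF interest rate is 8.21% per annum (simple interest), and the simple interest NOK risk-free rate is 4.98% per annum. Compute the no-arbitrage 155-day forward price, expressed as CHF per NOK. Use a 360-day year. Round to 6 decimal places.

0.078251

T = 155/360 years.
Growth of 1 NOK over T: 1 + 0.0498×155/360 = 1.0214417.
CHF growth factor: 1 + 0.0821×155/360 = 1.0353486.
Forward (NOK per CHF) = 12.9534 × 1.0214417 / 1.0353486 = 12.77941.
Quoted the other way: 1/12.77941 = 0.078251 CHF per NOK.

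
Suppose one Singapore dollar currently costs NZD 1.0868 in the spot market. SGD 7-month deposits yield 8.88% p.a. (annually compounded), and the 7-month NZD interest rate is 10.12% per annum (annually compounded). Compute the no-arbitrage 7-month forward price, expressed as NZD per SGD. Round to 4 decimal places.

T = 7/12 years.
NZD growth factor: (1 + 0.1012)^(7/12) = 1.0578448.
SGD growth factor: (1 + 0.0888)^(7/12) = 1.0508799.
CIP: F = S · (grow NZD)/(grow SGD) = 1.0868 × 1.0578448/1.0508799 = 1.094003 NZD per SGD.

1.0940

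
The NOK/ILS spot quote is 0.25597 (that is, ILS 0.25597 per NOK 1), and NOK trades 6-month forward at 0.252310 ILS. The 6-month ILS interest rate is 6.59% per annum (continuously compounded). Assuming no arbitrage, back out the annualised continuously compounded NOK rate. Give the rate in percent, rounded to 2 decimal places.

T = 6/12 years.
CIP gives F = S · g_ILS/g_NOK, so g_ILS/g_NOK = 0.25231/0.25597 = 0.9857014.
The ILS side grows by e^(0.0659×6/12) = 1.0334989.
Hence g_NOK = 1.0484909.
r = ln(1.0484909)/(6/12) = 0.094704 → 9.47%.

9.47%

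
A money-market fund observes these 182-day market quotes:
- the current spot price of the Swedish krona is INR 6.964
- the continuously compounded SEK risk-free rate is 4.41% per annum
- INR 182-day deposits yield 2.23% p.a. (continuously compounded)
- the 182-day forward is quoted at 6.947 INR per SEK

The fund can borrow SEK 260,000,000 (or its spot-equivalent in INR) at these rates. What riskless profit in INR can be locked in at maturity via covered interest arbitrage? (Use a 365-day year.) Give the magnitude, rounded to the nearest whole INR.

T = 182/365 years.
Keep in SEK, deliver into the forward: 260,000,000·1.022233141988·6.947 = INR 1,846,377,945.72.
Swap to INR now, deposit: 260,000,000·6.964·1.011181502939 = INR 1,830,885,676.48.
The quoted forward overvalues SEK, so borrow INR, buy SEK at spot, deposit the SEK at 4.41%, and sell the proceeds forward at 6.947.
Profit = 1,846,377,945.72 − 1,830,885,676.48 = INR 15,492,269.

INR 15,492,269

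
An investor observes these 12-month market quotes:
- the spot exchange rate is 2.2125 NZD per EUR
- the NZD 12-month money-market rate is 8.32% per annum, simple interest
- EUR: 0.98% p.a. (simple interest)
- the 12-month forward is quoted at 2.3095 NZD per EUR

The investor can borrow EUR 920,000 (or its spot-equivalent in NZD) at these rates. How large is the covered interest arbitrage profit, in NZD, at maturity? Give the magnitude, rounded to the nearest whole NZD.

T = 1 year.
Route A — deposit EUR, sell forward: 920,000 × 1.009800 × 2.3095 = NZD 2,145,562.45.
Route B — convert at spot, deposit NZD: 920,000 × 2.2125 × 1.083200 = NZD 2,204,853.60.
The quoted forward undervalues EUR, so borrow EUR, convert to NZD at spot, deposit the NZD at 8.32%, and buy EUR forward at 2.3095 to cover the loan.
Profit = 2,204,853.60 − 2,145,562.45 = NZD 59,291.

NZD 59,291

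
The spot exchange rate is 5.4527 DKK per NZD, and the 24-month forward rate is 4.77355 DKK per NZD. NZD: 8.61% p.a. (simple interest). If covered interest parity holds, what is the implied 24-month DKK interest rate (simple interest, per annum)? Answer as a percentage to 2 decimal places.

T = 2 years.
F/S = 4.77355/5.4527 = 0.8754470 = (growth of DKK) / (growth of NZD).
The NZD side grows by 1 + 0.0861×2 = 1.172200.
That pins the DKK growth at 1.026199.
r = (1.026199 − 1)/2 = 0.013100 → 1.31%.

1.31%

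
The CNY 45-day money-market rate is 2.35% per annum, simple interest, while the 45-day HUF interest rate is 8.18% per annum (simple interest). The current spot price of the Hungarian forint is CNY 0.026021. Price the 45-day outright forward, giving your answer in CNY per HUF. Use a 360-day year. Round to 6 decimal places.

T = 45/360 years.
CNY accumulates by 1 + 0.0235×45/360 = 1.0029375.
HUF growth factor: 1 + 0.0818×45/360 = 1.010225.
CIP: F = S · (grow CNY)/(grow HUF) = 0.026021 × 1.0029375/1.010225 = 0.02583329 CNY per HUF.

0.025833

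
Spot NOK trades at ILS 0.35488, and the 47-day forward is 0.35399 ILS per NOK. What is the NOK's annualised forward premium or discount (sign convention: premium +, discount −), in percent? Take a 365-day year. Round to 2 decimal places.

-1.95%

T = 47/365 years.
(F − S)/S = (0.35399 − 0.35488)/0.35488 = -0.0025079.
Annualise by dividing by T: -0.0025079 / (47/365) = -0.019476 → -1.95%.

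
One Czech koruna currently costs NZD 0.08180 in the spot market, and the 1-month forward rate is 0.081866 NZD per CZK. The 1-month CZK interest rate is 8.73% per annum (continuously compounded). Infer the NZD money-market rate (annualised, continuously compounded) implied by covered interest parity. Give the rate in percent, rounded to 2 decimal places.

T = 1/12 years.
CIP gives F = S · g_NZD/g_CZK, so g_NZD/g_CZK = 0.081866/0.0818 = 1.0008068.
CZK growth factor: e^(0.0873×1/12) = 1.0073015.
That pins the NZD growth at 1.0081142.
Take logs: ln 1.0081142 / (1/12) = 0.096977, so 9.70%.

9.70%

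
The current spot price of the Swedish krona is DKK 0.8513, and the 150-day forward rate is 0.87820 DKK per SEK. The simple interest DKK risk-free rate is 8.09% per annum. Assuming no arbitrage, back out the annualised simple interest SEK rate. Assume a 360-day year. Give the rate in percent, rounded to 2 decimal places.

0.49%

T = 150/360 years.
CIP gives F = S · g_DKK/g_SEK, so g_DKK/g_SEK = 0.8782/0.8513 = 1.0315987.
The DKK side grows by 1 + 0.0809×150/360 = 1.0337083.
That pins the SEK growth at 1.002045.
(1.002045 − 1)/T = 0.004908, i.e. 0.49%.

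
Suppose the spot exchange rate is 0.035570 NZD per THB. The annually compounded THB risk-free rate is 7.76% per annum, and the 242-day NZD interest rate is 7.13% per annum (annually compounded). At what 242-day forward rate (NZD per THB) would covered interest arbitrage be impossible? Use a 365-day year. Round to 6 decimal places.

T = 242/365 years.
Growth of 1 NZD over T: (1 + 0.0713)^(242/365) = 1.0467223.
THB growth factor: (1 + 0.0776)^(242/365) = 1.0507994.
Forward (NZD per THB) = 0.03557 × 1.0467223 / 1.0507994 = 0.03543199.

0.035432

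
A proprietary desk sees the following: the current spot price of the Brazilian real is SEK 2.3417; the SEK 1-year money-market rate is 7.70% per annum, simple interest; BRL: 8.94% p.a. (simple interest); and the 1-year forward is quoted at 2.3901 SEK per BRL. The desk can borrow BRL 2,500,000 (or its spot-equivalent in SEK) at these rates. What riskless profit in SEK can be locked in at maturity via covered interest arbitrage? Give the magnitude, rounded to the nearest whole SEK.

SEK 204,410

T = 1 year.
Keep in BRL, deliver into the forward: 2,500,000·1.089400·2.3901 = SEK 6,509,437.35.
Swap to SEK now, deposit: 2,500,000·2.3417·1.077000 = SEK 6,305,027.25.
The quoted forward overvalues BRL, so borrow SEK, buy BRL at spot, deposit the BRL at 8.94%, and sell the proceeds forward at 2.3901.
Arbitrage profit = |6,509,437.35 − 6,305,027.25| = SEK 204,410.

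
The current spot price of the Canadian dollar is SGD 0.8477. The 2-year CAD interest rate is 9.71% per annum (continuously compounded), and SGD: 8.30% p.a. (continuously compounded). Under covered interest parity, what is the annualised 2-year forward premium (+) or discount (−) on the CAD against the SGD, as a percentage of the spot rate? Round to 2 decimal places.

-1.39%

T = 2 years.
No-arbitrage forward: 0.8477 × 1.1805731 / 1.2143391 = 0.8241288 SGD/CAD.
Annualised premium = (F − S)/S × (1/T) = (0.8241288 − 0.8477)/0.8477 ÷ 2 = -1.39%.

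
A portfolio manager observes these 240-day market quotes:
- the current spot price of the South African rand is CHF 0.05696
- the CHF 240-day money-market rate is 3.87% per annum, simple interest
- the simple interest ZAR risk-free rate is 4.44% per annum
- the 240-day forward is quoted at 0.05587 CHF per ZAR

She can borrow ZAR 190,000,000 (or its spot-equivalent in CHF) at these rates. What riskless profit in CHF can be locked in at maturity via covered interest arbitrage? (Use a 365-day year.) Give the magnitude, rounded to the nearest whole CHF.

T = 240/365 years.
Invest the ZAR and cover forward: 190,000,000 × 1.0291945205 × 0.05587 = CHF 10,925,208.59.
Convert at spot and invest in CHF: 190,000,000 × 0.05696 × 1.0254465753 = CHF 11,097,793.02.
The quoted forward undervalues ZAR, so borrow ZAR, convert to CHF at spot, deposit the CHF at 3.87%, and buy ZAR forward at 0.05587 to cover the loan.
The gap between the two covered legs is CHF 172,584.

CHF 172,584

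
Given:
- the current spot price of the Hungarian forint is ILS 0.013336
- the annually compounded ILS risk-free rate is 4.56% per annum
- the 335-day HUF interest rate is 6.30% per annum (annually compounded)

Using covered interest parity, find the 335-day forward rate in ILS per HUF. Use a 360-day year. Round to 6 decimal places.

T = 335/360 years.
ILS accumulates by (1 + 0.0456)^(335/360) = 1.0423672.
HUF growth factor: (1 + 0.0630)^(335/360) = 1.0584995.
CIP: F = S · (grow ILS)/(grow HUF) = 0.013336 × 1.0423672/1.0584995 = 0.01313275 ILS per HUF.

0.013133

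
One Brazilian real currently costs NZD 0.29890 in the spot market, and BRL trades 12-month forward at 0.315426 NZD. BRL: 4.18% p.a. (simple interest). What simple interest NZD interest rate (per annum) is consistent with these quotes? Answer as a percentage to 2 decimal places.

T = 1 year.
F/S = 0.315426/0.2989 = 1.0552894 = (growth of NZD) / (growth of BRL).
The BRL side grows by 1 + 0.0418×1 = 1.041800.
Hence g_NZD = 1.0994005.
r = (1.0994005 − 1)/1 = 0.099401 → 9.94%.

9.94%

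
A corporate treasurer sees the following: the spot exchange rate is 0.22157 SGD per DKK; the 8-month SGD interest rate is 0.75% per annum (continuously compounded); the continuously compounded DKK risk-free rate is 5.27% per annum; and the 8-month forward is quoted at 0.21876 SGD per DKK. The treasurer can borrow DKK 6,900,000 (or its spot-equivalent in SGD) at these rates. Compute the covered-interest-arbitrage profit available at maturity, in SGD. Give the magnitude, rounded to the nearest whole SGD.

T = 8/12 years.
Keep in DKK, deliver into the forward: 6,900,000·1.035757801·0.21876 = SGD 1,563,418.40.
Swap to SGD now, deposit: 6,900,000·0.22157·1.005012521 = SGD 1,536,496.31.
The quoted forward overvalues DKK, so borrow SGD, buy DKK at spot, deposit the DKK at 5.27%, and sell the proceeds forward at 0.21876.
Arbitrage profit = |1,563,418.40 − 1,536,496.31| = SGD 26,922.

SGD 26,922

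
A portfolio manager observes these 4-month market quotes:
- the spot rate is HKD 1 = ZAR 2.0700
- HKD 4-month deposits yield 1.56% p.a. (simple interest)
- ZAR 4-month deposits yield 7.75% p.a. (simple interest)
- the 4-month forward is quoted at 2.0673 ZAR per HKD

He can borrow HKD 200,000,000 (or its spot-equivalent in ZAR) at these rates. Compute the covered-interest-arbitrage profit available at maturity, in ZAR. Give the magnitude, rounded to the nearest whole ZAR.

T = 4/12 years.
Route A — deposit HKD, sell forward: 200,000,000 × 1.005200 × 2.0673 = ZAR 415,609,992.00.
Route B — convert at spot, deposit ZAR: 200,000,000 × 2.0700 × 1.02583333333 = ZAR 424,695,000.00.
The quoted forward undervalues HKD, so borrow HKD, convert to ZAR at spot, deposit the ZAR at 7.75%, and buy HKD forward at 2.0673 to cover the loan.
Arbitrage profit = |415,609,992.00 − 424,695,000.00| = ZAR 9,085,008.

ZAR 9,085,008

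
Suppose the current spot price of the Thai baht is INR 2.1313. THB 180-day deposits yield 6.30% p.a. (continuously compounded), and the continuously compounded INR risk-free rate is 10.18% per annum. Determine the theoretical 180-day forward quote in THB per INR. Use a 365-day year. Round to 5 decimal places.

0.46030

T = 180/365 years.
INR growth factor: e^(0.1018×180/365) = 1.0514843.
Growth of 1 THB over T: e^(0.0630×180/365) = 1.0315562.
CIP: F = S · (grow INR)/(grow THB) = 2.1313 × 1.0514843/1.0315562 = 2.172473 INR per THB.
Quoted the other way: 1/2.172473 = 0.46030 THB per INR.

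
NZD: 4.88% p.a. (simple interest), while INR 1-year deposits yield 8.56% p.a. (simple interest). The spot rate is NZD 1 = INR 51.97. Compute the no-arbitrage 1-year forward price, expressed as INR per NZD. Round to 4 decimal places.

53.7935

T = 1 year.
INR accumulates by 1 + 0.0856×1 = 1.085600.
NZD accumulates by 1 + 0.0488×1 = 1.048800.
CIP: F = S · (grow INR)/(grow NZD) = 51.97 × 1.085600/1.048800 = 53.793509 INR per NZD.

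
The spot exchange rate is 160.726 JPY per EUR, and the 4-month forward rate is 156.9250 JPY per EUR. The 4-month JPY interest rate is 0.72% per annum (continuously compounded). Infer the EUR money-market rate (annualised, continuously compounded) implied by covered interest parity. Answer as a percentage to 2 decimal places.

T = 4/12 years.
By CIP, F/S equals the JPY-to-EUR growth ratio: 156.925/160.726 = 0.9763511.
JPY growth factor: e^(0.0072×4/12) = 1.0024029.
Hence g_EUR = 1.0266828.
Take logs: ln 1.0266828 / (4/12) = 0.078999, so 7.90%.

7.90%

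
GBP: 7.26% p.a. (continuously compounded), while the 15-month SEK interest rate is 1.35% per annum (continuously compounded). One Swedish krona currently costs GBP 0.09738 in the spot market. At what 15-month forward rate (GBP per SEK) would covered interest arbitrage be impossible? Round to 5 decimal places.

T = 15/12 years.
GBP growth factor: e^(0.0726×15/12) = 1.0949952.
Growth of 1 SEK over T: e^(0.0135×15/12) = 1.0170182.
Forward (GBP per SEK) = 0.09738 × 1.0949952 / 1.0170182 = 0.1048463.

0.10485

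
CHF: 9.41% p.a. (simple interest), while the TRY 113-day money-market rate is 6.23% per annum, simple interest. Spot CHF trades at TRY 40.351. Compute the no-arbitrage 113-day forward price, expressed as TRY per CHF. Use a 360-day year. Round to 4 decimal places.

39.9598

T = 113/360 years.
Growth of 1 TRY over T: 1 + 0.0623×113/360 = 1.01955528.
Growth of 1 CHF over T: 1 + 0.0941×113/360 = 1.02953694.
CIP: F = S · (grow TRY)/(grow CHF) = 40.351 × 1.01955528/1.02953694 = 39.959785 TRY per CHF.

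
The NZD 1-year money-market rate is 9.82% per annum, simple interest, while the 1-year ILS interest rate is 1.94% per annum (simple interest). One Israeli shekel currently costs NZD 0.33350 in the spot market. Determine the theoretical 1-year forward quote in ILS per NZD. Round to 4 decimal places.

2.7833

T = 1 year.
Growth of 1 NZD over T: 1 + 0.0982×1 = 1.098200.
ILS accumulates by 1 + 0.0194×1 = 1.019400.
So F = 0.3335 × 1.098200 / 1.019400 = 0.3592797 (NZD/ILS).
Quoted the other way: 1/0.3592797 = 2.7833 ILS per NZD.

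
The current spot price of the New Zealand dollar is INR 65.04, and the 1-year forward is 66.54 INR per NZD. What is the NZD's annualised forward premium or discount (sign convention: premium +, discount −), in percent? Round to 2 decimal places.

T = 1 year.
Period premium: (66.54 − 65.04)/65.04 = 0.0230627.
Annualise by dividing by T: 0.0230627 / 1 = 0.023063 → 2.31%.

+2.31%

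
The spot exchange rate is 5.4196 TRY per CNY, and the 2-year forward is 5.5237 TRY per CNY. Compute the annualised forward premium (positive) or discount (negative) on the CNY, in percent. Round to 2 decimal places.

T = 2 years.
(F − S)/S = (5.5237 − 5.4196)/5.4196 = 0.0192081.
×(1/T) gives 0.96% p.a.

+0.96%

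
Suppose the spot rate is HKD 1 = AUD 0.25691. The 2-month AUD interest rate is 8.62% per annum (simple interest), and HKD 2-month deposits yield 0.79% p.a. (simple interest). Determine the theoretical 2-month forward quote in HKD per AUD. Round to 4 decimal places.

3.8423

T = 2/12 years.
AUD accumulates by 1 + 0.0862×2/12 = 1.0143667.
Growth of 1 HKD over T: 1 + 0.0079×2/12 = 1.0013167.
CIP: F = S · (grow AUD)/(grow HKD) = 0.25691 × 1.0143667/1.0013167 = 0.2602583 AUD per HKD.
Invert for HKD per AUD: 1 / 0.2602583 = 3.8423.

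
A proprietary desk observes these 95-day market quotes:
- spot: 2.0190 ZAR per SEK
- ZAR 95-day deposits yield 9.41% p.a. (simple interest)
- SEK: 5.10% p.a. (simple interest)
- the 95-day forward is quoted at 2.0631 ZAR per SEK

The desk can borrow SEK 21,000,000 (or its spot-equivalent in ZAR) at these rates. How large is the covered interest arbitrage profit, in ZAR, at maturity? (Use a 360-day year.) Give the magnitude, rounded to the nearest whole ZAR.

ZAR 456,334

T = 95/360 years.
Keep in SEK, deliver into the forward: 21,000,000·1.0134583333·2.0631 = ZAR 43,908,183.64.
Swap to ZAR now, deposit: 21,000,000·2.0190·1.0248319444 = ZAR 43,451,849.61.
The quoted forward overvalues SEK, so borrow ZAR, buy SEK at spot, deposit the SEK at 5.10%, and sell the proceeds forward at 2.0631.
Arbitrage profit = |43,908,183.64 − 43,451,849.61| = ZAR 456,334.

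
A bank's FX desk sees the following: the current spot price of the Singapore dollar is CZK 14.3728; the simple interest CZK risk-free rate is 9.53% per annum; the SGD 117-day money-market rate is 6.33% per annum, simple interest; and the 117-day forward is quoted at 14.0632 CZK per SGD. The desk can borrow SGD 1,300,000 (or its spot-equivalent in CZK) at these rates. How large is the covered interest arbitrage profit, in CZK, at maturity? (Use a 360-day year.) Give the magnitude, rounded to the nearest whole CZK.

CZK 605,080

T = 117/360 years.
Keep in SGD, deliver into the forward: 1,300,000·1.0205725·14.0632 = CZK 18,658,269.74.
Swap to CZK now, deposit: 1,300,000·14.3728·1.0309725 = CZK 19,263,350.01.
The quoted forward undervalues SGD, so borrow SGD, convert to CZK at spot, deposit the CZK at 9.53%, and buy SGD forward at 14.0632 to cover the loan.
Profit = 19,263,350.01 − 18,658,269.74 = CZK 605,080.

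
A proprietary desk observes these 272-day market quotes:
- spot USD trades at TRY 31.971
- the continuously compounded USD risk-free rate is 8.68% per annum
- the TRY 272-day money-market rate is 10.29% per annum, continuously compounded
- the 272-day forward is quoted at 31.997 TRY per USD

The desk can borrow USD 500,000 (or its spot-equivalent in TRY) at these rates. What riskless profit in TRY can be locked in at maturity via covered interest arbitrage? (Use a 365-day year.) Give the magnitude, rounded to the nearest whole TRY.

TRY 191,970

T = 272/365 years.
Keep in USD, deliver into the forward: 500,000·1.06682168·31.997 = TRY 17,067,546.65.
Swap to TRY now, deposit: 500,000·31.971·1.0796982931 = TRY 17,259,517.06.
The quoted forward undervalues USD, so borrow USD, convert to TRY at spot, deposit the TRY at 10.29%, and buy USD forward at 31.997 to cover the loan.
Arbitrage profit = |17,067,546.65 − 17,259,517.06| = TRY 191,970.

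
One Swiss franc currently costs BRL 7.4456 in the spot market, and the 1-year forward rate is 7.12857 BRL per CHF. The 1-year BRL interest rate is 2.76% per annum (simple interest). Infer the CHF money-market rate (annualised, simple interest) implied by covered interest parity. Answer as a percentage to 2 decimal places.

T = 1 year.
CIP gives F = S · g_BRL/g_CHF, so g_BRL/g_CHF = 7.12857/7.4456 = 0.9574205.
The BRL side grows by 1 + 0.0276×1 = 1.027600.
That pins the CHF growth at 1.0733006.
r = (1.0733006 − 1)/1 = 0.073301 → 7.33%.

7.33%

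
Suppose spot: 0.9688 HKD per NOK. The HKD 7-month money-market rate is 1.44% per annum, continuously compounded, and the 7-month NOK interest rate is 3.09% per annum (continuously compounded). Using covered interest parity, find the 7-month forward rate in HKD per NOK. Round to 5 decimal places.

T = 7/12 years.
HKD accumulates by e^(0.0144×7/12) = 1.0084354.
NOK accumulates by e^(0.0309×7/12) = 1.0181884.
Forward (HKD per NOK) = 0.9688 × 1.0084354 / 1.0181884 = 0.9595201.

0.95952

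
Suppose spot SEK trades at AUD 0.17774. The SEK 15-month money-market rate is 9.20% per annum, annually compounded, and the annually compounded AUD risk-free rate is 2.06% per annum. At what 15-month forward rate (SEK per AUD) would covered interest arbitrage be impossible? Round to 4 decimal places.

T = 15/12 years.
Growth of 1 AUD over T: (1 + 0.0206)^(15/12) = 1.025816.
SEK growth factor: (1 + 0.0920)^(15/12) = 1.1162932.
Forward (AUD per SEK) = 0.17774 × 1.025816 / 1.1162932 = 0.1633339.
Quoted the other way: 1/0.1633339 = 6.1224 SEK per AUD.

6.1224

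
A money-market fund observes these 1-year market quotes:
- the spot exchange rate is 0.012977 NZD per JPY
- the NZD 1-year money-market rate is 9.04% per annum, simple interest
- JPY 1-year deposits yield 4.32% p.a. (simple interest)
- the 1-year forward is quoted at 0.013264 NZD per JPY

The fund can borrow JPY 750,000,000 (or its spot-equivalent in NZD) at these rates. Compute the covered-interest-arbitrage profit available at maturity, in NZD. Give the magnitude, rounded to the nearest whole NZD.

NZD 234,837

T = 1 year.
Route A — deposit JPY, sell forward: 750,000,000 × 1.043200 × 0.013264 = NZD 10,377,753.60.
Route B — convert at spot, deposit NZD: 750,000,000 × 0.012977 × 1.090400 = NZD 10,612,590.60.
The quoted forward undervalues JPY, so borrow JPY, convert to NZD at spot, deposit the NZD at 9.04%, and buy JPY forward at 0.013264 to cover the loan.
Arbitrage profit = |10,377,753.60 − 10,612,590.60| = NZD 234,837.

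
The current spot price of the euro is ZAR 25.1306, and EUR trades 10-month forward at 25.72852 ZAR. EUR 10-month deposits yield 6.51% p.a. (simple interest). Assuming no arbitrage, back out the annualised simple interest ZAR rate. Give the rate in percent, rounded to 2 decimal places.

9.52%

T = 10/12 years.
CIP gives F = S · g_ZAR/g_EUR, so g_ZAR/g_EUR = 25.72852/25.1306 = 1.0237925.
EUR growth factor: 1 + 0.0651×10/12 = 1.054250.
That pins the ZAR growth at 1.0793332.
(1.0793332 − 1)/T = 0.095200, i.e. 9.52%.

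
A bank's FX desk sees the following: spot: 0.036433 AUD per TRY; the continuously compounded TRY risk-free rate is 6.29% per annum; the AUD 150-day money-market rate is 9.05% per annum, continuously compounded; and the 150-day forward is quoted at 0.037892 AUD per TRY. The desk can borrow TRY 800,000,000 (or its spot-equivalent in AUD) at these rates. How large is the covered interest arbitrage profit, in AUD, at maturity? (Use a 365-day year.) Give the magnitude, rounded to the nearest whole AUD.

AUD 856,584

T = 150/365 years.
Invest the TRY and cover forward: 800,000,000 × 1.026186306 × 0.037892 = AUD 31,107,401.21.
Convert at spot and invest in AUD: 800,000,000 × 0.036433 × 1.0378920495 = AUD 30,250,816.83.
The quoted forward overvalues TRY, so borrow AUD, buy TRY at spot, deposit the TRY at 6.29%, and sell the proceeds forward at 0.037892.
Profit = 31,107,401.21 − 30,250,816.83 = AUD 856,584.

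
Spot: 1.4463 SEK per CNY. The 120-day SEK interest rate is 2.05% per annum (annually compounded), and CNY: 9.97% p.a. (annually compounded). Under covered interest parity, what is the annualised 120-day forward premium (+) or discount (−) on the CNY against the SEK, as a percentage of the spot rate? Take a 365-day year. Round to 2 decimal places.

T = 120/365 years.
No-arbitrage forward: 1.4463 × 1.0066939 / 1.0317384 = 1.4111924 SEK/CNY.
Annualised premium = (F − S)/S × (1/T) = (1.4111924 − 1.4463)/1.4463 ÷ (120/365) = -7.38%.

-7.38%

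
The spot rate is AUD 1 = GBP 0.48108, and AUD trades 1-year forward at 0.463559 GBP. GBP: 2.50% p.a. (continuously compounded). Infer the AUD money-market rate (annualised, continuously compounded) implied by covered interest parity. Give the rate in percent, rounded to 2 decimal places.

6.21%

T = 1 year.
CIP gives F = S · g_GBP/g_AUD, so g_GBP/g_AUD = 0.463559/0.48108 = 0.9635799.
GBP growth factor: e^(0.0250×1) = 1.0253151.
Hence g_AUD = 1.0640686.
r = ln(1.0640686)/1 = 0.062100 → 6.21%.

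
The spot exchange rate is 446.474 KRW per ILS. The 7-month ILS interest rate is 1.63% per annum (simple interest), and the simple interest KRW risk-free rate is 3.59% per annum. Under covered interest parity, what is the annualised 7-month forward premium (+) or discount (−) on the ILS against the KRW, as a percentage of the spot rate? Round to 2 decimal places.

T = 7/12 years.
No-arbitrage forward: 446.474 × 1.0209417 / 1.0095083 = 451.530636 KRW/ILS.
Annualised premium = (F − S)/S × (1/T) = (451.530636 − 446.474)/446.474 ÷ (7/12) = 1.94%.

+1.94%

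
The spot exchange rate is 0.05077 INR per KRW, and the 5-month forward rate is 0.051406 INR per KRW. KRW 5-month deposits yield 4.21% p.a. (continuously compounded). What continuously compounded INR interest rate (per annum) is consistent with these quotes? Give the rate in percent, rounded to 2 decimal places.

T = 5/12 years.
By CIP, F/S equals the INR-to-KRW growth ratio: 0.051406/0.05077 = 1.0125271.
KRW growth factor: e^(0.0421×5/12) = 1.0176964.
Hence g_INR = 1.0304452.
Take logs: ln 1.0304452 / (5/12) = 0.071978, so 7.20%.

7.20%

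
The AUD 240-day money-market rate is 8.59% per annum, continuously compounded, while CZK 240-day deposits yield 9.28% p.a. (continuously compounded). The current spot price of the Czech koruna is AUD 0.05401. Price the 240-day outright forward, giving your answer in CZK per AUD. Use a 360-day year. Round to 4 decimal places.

T = 240/360 years.
AUD growth factor: e^(0.0859×240/360) = 1.05893816.
CZK accumulates by e^(0.0928×240/360) = 1.06382049.
So F = 0.05401 × 1.05893816 / 1.06382049 = 0.053762125 (AUD/CZK).
Quoted the other way: 1/0.053762125 = 18.6005 CZK per AUD.

18.6005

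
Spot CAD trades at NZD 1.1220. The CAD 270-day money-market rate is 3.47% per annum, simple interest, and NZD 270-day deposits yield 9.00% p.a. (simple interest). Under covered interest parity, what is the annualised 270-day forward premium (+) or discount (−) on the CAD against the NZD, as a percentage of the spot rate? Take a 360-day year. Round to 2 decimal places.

T = 270/360 years.
No-arbitrage forward: 1.122 × 1.067500 / 1.026025 = 1.1673546 NZD/CAD.
(F − S)/S ÷ T = (1.1673546 − 1.122)/1.122/(270/360) = 0.053897 → 5.39%.

+5.39%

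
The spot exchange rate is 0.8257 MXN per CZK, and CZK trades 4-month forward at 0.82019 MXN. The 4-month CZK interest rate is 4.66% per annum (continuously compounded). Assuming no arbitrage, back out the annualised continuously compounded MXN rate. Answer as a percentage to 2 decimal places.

T = 4/12 years.
CIP gives F = S · g_MXN/g_CZK, so g_MXN/g_CZK = 0.82019/0.8257 = 0.9933269.
CZK growth factor: e^(0.0466×4/12) = 1.0156546.
Hence g_MXN = 1.008877.
r = ln(1.008877)/(4/12) = 0.026513 → 2.65%.

2.65%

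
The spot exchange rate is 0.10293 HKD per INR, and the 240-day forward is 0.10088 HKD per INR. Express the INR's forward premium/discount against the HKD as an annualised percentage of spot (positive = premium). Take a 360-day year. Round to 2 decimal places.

T = 240/360 years.
(F − S)/S = (0.10088 − 0.10293)/0.10293 = -0.0199164.
×(1/T) gives -2.99% p.a.

-2.99%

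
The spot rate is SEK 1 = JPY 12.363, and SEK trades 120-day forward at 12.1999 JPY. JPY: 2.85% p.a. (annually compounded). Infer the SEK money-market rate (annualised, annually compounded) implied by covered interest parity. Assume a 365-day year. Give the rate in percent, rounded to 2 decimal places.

7.09%

T = 120/365 years.
By CIP, F/S equals the JPY-to-SEK growth ratio: 12.1999/12.363 = 0.9868074.
JPY growth factor: (1 + 0.0285)^(120/365) = 1.0092816.
That pins the SEK growth at 1.0227747.
Annualise: 1.0227747^(365/120) − 1 = 0.070896 = 7.09%.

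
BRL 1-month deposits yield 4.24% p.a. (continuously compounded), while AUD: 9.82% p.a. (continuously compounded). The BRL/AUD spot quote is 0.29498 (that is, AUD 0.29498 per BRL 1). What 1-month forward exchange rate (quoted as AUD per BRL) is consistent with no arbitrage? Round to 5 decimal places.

T = 1/12 years.
AUD growth factor: e^(0.0982×1/12) = 1.0082169.
BRL growth factor: e^(0.0424×1/12) = 1.0035396.
So F = 0.29498 × 1.0082169 / 1.0035396 = 0.2963548 (AUD/BRL).

0.29635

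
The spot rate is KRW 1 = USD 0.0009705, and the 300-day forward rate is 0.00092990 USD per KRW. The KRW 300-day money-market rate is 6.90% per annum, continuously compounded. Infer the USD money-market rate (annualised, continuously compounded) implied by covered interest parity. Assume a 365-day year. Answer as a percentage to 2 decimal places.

T = 300/365 years.
By CIP, F/S equals the USD-to-KRW growth ratio: 0.0009299/0.0009705 = 0.9581659.
The KRW side grows by e^(0.0690×300/365) = 1.0583513.
That pins the USD growth at 1.0140761.
Take logs: ln 1.0140761 / (300/365) = 0.017007, so 1.70%.

1.70%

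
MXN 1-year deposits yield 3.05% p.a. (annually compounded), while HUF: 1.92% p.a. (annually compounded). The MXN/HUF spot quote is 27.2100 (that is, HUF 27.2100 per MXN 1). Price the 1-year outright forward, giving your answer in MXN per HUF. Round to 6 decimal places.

0.037159

T = 1 year.
HUF accumulates by (1 + 0.0192)^1 = 1.019200.
MXN accumulates by (1 + 0.0305)^1 = 1.030500.
CIP: F = S · (grow HUF)/(grow MXN) = 27.21 × 1.019200/1.030500 = 26.91163 HUF per MXN.
Invert for MXN per HUF: 1 / 26.91163 = 0.037159.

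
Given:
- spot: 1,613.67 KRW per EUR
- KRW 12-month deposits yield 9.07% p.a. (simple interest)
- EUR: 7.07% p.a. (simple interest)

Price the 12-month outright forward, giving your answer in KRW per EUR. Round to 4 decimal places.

T = 1 year.
KRW growth factor: 1 + 0.0907×1 = 1.090700.
Growth of 1 EUR over T: 1 + 0.0707×1 = 1.070700.
So F = 1613.67 × 1.090700 / 1.070700 = 1643.812337 (KRW/EUR).

1643.8123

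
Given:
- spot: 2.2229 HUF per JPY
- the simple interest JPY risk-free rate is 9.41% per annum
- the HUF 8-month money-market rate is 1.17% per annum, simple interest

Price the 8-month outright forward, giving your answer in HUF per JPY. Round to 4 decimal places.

2.1080

T = 8/12 years.
HUF accumulates by 1 + 0.0117×8/12 = 1.007800.
JPY accumulates by 1 + 0.0941×8/12 = 1.0627333.
Forward (HUF per JPY) = 2.2229 × 1.007800 / 1.0627333 = 2.107997.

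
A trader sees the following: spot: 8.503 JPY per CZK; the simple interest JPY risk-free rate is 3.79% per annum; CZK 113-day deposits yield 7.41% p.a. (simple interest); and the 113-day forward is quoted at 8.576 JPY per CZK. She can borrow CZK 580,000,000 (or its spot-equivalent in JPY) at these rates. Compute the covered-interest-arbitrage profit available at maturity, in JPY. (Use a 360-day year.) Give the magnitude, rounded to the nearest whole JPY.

JPY 99,363,059

T = 113/360 years.
Invest the CZK and cover forward: 580,000,000 × 1.023259166667 × 8.576 = JPY 5,089,772,955.73.
Convert at spot and invest in JPY: 580,000,000 × 8.503 × 1.011896388889 = JPY 4,990,409,896.94.
The quoted forward overvalues CZK, so borrow JPY, buy CZK at spot, deposit the CZK at 7.41%, and sell the proceeds forward at 8.576.
Arbitrage profit = |5,089,772,955.73 − 4,990,409,896.94| = JPY 99,363,059.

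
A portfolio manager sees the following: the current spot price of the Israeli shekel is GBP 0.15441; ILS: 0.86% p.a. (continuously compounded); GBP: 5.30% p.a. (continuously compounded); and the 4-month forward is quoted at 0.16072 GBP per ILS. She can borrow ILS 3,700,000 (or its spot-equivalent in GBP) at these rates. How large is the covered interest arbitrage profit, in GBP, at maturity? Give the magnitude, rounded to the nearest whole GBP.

T = 4/12 years.
Route A — deposit ILS, sell forward: 3,700,000 × 1.00287078 × 0.16072 = GBP 596,371.15.
Route B — convert at spot, deposit GBP: 3,700,000 × 0.15441 × 1.01782365 = GBP 581,499.95.
The quoted forward overvalues ILS, so borrow GBP, buy ILS at spot, deposit the ILS at 0.86%, and sell the proceeds forward at 0.16072.
The gap between the two covered legs is GBP 14,871.

GBP 14,871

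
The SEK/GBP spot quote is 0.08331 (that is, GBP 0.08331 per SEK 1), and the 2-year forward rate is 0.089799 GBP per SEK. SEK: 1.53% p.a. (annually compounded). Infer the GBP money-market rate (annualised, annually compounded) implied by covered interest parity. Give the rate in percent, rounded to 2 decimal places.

T = 2 years.
CIP gives F = S · g_GBP/g_SEK, so g_GBP/g_SEK = 0.089799/0.08331 = 1.0778898.
The SEK side grows by (1 + 0.0153)^2 = 1.0308341.
So the GBP growth factor = 1.1111256.
r = 1.1111256^(1/2) − 1 = 0.054099 → 5.41%.

5.41%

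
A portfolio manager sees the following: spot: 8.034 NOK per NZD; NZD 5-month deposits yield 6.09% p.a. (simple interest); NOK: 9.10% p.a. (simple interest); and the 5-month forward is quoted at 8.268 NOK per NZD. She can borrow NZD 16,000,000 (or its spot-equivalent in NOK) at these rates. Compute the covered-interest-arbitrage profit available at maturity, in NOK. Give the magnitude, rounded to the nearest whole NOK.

T = 5/12 years.
Invest the NZD and cover forward: 16,000,000 × 1.025375 × 8.268 = NOK 135,644,808.00.
Convert at spot and invest in NOK: 16,000,000 × 8.034 × 1.03791666667 = NOK 133,417,960.00.
The quoted forward overvalues NZD, so borrow NOK, buy NZD at spot, deposit the NZD at 6.09%, and sell the proceeds forward at 8.268.
Arbitrage profit = |135,644,808.00 − 133,417,960.00| = NOK 2,226,848.

NOK 2,226,848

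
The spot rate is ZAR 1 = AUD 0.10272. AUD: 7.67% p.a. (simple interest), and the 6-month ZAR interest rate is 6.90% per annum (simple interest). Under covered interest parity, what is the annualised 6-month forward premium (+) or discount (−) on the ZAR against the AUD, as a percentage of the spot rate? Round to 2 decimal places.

+0.74%

T = 6/12 years.
F = S · g_AUD/g_ZAR = 0.10272 × 1.038350/1.034500 = 0.10310228.
Annualised premium = (F − S)/S × (1/T) = (0.10310228 − 0.10272)/0.10272 ÷ (6/12) = 0.74%.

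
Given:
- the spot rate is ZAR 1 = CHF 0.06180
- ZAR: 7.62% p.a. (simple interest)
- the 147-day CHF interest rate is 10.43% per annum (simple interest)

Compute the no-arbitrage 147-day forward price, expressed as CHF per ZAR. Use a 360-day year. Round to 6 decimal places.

T = 147/360 years.
CHF growth factor: 1 + 0.1043×147/360 = 1.0425892.
Growth of 1 ZAR over T: 1 + 0.0762×147/360 = 1.031115.
Forward (CHF per ZAR) = 0.0618 × 1.0425892 / 1.031115 = 0.06248771.

0.062488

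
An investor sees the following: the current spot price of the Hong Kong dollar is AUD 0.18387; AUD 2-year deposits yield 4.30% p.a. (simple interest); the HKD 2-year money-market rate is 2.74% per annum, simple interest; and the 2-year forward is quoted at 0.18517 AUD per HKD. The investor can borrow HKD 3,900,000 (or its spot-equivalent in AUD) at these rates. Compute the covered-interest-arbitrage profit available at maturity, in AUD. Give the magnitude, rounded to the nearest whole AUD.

T = 2 years.
Invest the HKD and cover forward: 3,900,000 × 1.054800 × 0.18517 = AUD 761,737.53.
Convert at spot and invest in AUD: 3,900,000 × 0.18387 × 1.086000 = AUD 778,763.00.
The quoted forward undervalues HKD, so borrow HKD, convert to AUD at spot, deposit the AUD at 4.30%, and buy HKD forward at 0.18517 to cover the loan.
Profit = 778,763.00 − 761,737.53 = AUD 17,025.

AUD 17,025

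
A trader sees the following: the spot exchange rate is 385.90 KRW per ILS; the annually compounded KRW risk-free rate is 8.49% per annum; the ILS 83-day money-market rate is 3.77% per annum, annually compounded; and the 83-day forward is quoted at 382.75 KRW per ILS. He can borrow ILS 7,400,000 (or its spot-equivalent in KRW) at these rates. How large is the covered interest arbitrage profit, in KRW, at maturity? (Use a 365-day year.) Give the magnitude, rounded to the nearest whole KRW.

KRW 52,783,551

T = 83/365 years.
Keep in ILS, deliver into the forward: 7,400,000·1.008450735583·382.75 = KRW 2,856,285,440.93.
Swap to KRW now, deposit: 7,400,000·385.90·1.018702854078 = KRW 2,909,068,992.28.
The quoted forward undervalues ILS, so borrow ILS, convert to KRW at spot, deposit the KRW at 8.49%, and buy ILS forward at 382.75 to cover the loan.
Profit = 2,909,068,992.28 − 2,856,285,440.93 = KRW 52,783,551.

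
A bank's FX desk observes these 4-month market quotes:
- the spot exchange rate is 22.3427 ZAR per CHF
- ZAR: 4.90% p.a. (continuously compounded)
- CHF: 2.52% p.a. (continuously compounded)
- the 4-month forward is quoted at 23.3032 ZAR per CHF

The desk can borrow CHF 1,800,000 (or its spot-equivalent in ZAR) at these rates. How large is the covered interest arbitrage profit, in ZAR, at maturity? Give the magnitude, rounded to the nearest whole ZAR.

ZAR 1,420,459

T = 4/12 years.
Route A — deposit CHF, sell forward: 1,800,000 × 1.008435379 × 23.3032 = ZAR 42,299,588.38.
Route B — convert at spot, deposit ZAR: 1,800,000 × 22.3427 × 1.0164674514 = ZAR 40,879,129.19.
The quoted forward overvalues CHF, so borrow ZAR, buy CHF at spot, deposit the CHF at 2.52%, and sell the proceeds forward at 23.3032.
Profit = 42,299,588.38 − 40,879,129.19 = ZAR 1,420,459.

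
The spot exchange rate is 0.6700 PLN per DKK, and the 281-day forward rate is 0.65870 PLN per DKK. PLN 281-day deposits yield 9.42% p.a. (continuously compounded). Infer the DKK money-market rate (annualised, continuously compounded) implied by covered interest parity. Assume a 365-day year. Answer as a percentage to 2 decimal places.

T = 281/365 years.
F/S = 0.6587/0.67 = 0.9831343 = (growth of PLN) / (growth of DKK).
PLN growth factor: e^(0.0942×281/365) = 1.0752155.
Hence g_DKK = 1.0936609.
Take logs: ln 1.0936609 / (281/365) = 0.116294, so 11.63%.

11.63%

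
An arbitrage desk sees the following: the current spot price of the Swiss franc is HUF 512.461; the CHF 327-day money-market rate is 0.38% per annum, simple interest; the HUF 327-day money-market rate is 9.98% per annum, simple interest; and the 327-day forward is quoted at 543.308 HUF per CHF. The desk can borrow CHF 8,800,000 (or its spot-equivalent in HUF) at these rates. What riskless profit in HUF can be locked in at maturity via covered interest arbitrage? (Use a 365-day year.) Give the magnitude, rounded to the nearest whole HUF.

T = 327/365 years.
Invest the CHF and cover forward: 8,800,000 × 1.003404383562 × 543.308 = HUF 4,797,387,133.65.
Convert at spot and invest in HUF: 8,800,000 × 512.461 × 1.089409863014 = HUF 4,912,864,596.73.
The quoted forward undervalues CHF, so borrow CHF, convert to HUF at spot, deposit the HUF at 9.98%, and buy CHF forward at 543.308 to cover the loan.
Arbitrage profit = |4,797,387,133.65 − 4,912,864,596.73| = HUF 115,477,463.

HUF 115,477,463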